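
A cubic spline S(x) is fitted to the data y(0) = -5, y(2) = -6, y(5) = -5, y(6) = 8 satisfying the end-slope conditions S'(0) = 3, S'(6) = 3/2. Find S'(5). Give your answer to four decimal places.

Write σ_i for S''(x_i). With h_i = 2, 3, 1 and divided differences Δ_i = -1/2, 1/3, 13, the continuity of S' gives the tridiagonal system
  2·σ_0 + 10·σ_1 + 3·σ_2 = 6(Δ_1 - Δ_0) = 5
  3·σ_1 + 8·σ_2 + 1·σ_3 = 6(Δ_2 - Δ_1) = 76
Clamped end conditions give two more equations: 2h_0·σ_0 + h_0·σ_1 = 6(Δ_0 - S'(0)) = -21 and h_2·σ_2 + 2h_2·σ_3 = 6(S'(6) - Δ_2) = -69.
Hence σ_0 = -133/39, σ_1 = -287/78, σ_2 = 632/39, σ_3 = -3323/78.
On [5, 6], S'(x) = b_2 + 2c_2·(x - 5) + 3d_2·(x - 5)² with b_2 = Δ_2 - h_2(2σ_2 + σ_3)/6 = 2293/156, c_2 = σ_2/2 = 316/39, d_2 = (σ_3 - σ_2)/(6h_2) = -1529/156. So S'(5) = 2293/156.

14.6987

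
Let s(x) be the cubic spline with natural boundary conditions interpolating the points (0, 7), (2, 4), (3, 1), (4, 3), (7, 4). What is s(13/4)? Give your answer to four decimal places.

With M_i denoting the second derivative at x_i, h_i = 2, 1, 1, 3, and Δ_i = (y_(i+1) − y_i)/h_i = -3/2, -3, 2, 1/3:
  2·M_0 + 6·M_1 + 1·M_2 = 6(Δ_1 - Δ_0) = -9
  1·M_1 + 4·M_2 + 1·M_3 = 6(Δ_2 - Δ_1) = 30
  1·M_2 + 8·M_3 + 3·M_4 = 6(Δ_3 - Δ_2) = -10
Natural end conditions: M_0 = M_4 = 0.
Solving the tridiagonal system: M_0 = 0, M_1 = -529/178, M_2 = 786/89, M_3 = -419/178, M_4 = 0.
On [3, 4], s(x) = 1 - 589/1068·(x - 3) + 393/89·(x - 3)² - 1991/1068·(x - 3)³.
With (x - 3) = 1/4: s(13/4) = 25267/22784.

1.1090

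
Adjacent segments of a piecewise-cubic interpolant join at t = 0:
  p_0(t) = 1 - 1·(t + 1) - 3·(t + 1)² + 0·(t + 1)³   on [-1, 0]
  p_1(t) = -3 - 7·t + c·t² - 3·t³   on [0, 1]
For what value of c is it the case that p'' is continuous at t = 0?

-3

p_0''(t) = -6 + 0·(t + 1), so p_0''(0) = -6. On the right, p_1''(0) = 2c, so c = -3.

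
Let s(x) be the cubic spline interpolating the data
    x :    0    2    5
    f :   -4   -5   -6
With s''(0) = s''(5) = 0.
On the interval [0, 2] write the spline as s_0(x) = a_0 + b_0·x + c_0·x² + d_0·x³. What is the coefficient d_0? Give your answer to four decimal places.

Let M_i = s''(x_i). Step sizes h_i = 2, 3; slopes of the chords Δ_i = (y_(i+1) - y_i)/h_i = -1/2, -1/3.
  2·M_0 + 10·M_1 + 3·M_2 = 6(Δ_1 - Δ_0) = 1
Natural end conditions: M_0 = M_2 = 0.
Solving: M_0 = 0, M_1 = 1/10, M_2 = 0.
On [0, 2], with s_0(x) = a_0 + b_0·x + c_0·x² + d_0·x³: c_0 = M_0/2 = 0, d_0 = (M_1 - M_0)/(6h_0) = 1/120, b_0 = Δ_0 - h_0(2M_0 + M_1)/6 = -8/15.

0.0083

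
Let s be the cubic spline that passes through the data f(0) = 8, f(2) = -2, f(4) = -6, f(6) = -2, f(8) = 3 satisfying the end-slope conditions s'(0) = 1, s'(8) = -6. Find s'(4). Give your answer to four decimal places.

With M_i denoting the second derivative at x_i, h_i = 2, 2, 2, 2, and Δ_i = (y_(i+1) − y_i)/h_i = -5, -2, 2, 5/2:
  2·M_0 + 8·M_1 + 2·M_2 = 6(Δ_1 - Δ_0) = 18
  2·M_1 + 8·M_2 + 2·M_3 = 6(Δ_2 - Δ_1) = 24
  2·M_2 + 8·M_3 + 2·M_4 = 6(Δ_3 - Δ_2) = 3
Clamped end conditions give two more equations: 2h_0·M_0 + h_0·M_1 = 6(Δ_0 - s'(0)) = -36 and h_3·M_3 + 2h_3·M_4 = 6(s'(8) - Δ_3) = -51.
Solving the tridiagonal system: M_0 = -1283/112, M_1 = 275/56, M_2 = 13/16, M_3 = 215/56, M_4 = -1643/112.
On [4, 6], s'(x) = b_2 + 2c_2·(x - 4) + 3d_2·(x - 4)² with b_2 = Δ_2 - h_2(2M_2 + M_3)/6 = 5/28, c_2 = M_2/2 = 13/32, d_2 = (M_3 - M_2)/(6h_2) = 113/448. So s'(4) = 5/28.

0.1786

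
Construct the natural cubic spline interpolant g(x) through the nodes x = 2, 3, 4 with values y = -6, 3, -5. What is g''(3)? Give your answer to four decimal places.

-25.5000

Write σ_i for g''(x_i). With h_i = 1, 1 and divided differences Δ_i = 9, -8, the continuity of g' gives the tridiagonal system
  1·σ_0 + 4·σ_1 + 1·σ_2 = 6(Δ_1 - Δ_0) = -102
Natural end conditions: σ_0 = σ_2 = 0.
Solving: σ_0 = 0, σ_1 = -51/2, σ_2 = 0.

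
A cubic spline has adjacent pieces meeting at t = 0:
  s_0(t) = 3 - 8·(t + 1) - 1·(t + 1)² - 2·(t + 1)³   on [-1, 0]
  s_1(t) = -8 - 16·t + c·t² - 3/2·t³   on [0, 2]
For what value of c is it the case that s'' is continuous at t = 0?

-7

s_0''(t) = -2 - 12·(t + 1), so s_0''(0) = -14. On the right, s_1''(0) = 2c, so c = -7.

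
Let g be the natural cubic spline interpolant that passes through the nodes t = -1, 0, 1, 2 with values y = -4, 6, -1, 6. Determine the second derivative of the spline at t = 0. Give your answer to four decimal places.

-32.8000

Put M_i = g'' at the i-th knot. Here h = (1, 1, 1) and Δ = (10, -7, 7), so the interior equations h_(i-1)·M_(i-1) + 2(h_(i-1)+h_i)·M_i + h_i·M_(i+1) = 6(Δ_i − Δ_(i-1)) read
  1·M_0 + 4·M_1 + 1·M_2 = 6(Δ_1 - Δ_0) = -102
  1·M_1 + 4·M_2 + 1·M_3 = 6(Δ_2 - Δ_1) = 84
Natural end conditions: M_0 = M_3 = 0.
Forward elimination and back-substitution give M_0 = 0, M_1 = -164/5, M_2 = 146/5, M_3 = 0.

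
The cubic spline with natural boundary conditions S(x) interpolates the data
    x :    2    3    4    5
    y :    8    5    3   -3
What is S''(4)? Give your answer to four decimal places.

Put M_i = S'' at the i-th knot. Here h = (1, 1, 1) and Δ = (-3, -2, -6), so the interior equations h_(i-1)·M_(i-1) + 2(h_(i-1)+h_i)·M_i + h_i·M_(i+1) = 6(Δ_i − Δ_(i-1)) read
  1·M_0 + 4·M_1 + 1·M_2 = 6(Δ_1 - Δ_0) = 6
  1·M_1 + 4·M_2 + 1·M_3 = 6(Δ_2 - Δ_1) = -24
Natural end conditions: M_0 = M_3 = 0.
Solving the tridiagonal system: M_0 = 0, M_1 = 16/5, M_2 = -34/5, M_3 = 0.

-6.8000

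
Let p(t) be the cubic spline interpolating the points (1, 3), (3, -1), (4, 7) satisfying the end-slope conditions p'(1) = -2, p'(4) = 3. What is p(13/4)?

With M_i denoting the second derivative at x_i, h_i = 2, 1, and Δ_i = (y_(i+1) − y_i)/h_i = -2, 8:
  2·M_0 + 6·M_1 + 1·M_2 = 6(Δ_1 - Δ_0) = 60
Clamped end conditions give two more equations: 2h_0·M_0 + h_0·M_1 = 6(Δ_0 - p'(1)) = 0 and h_1·M_1 + 2h_1·M_2 = 6(p'(4) - Δ_1) = -30.
Forward elimination and back-substitution give M_0 = -25/3, M_1 = 50/3, M_2 = -70/3.
On [3, 4], p(t) = -1 + 19/3·(t - 3) + 25/3·(t - 3)² - 20/3·(t - 3)³.
With (t - 3) = 1/4: p(13/4) = 1.

1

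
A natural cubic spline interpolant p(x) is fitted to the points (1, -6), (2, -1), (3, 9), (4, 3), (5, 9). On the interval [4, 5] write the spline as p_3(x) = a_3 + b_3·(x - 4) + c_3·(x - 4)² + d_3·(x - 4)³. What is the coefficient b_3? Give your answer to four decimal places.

-2.8929

Write M_i for p''(x_i). With h_i = 1, 1, 1, 1 and divided differences Δ_i = 5, 10, -6, 6, the continuity of p' gives the tridiagonal system
  1·M_0 + 4·M_1 + 1·M_2 = 6(Δ_1 - Δ_0) = 30
  1·M_1 + 4·M_2 + 1·M_3 = 6(Δ_2 - Δ_1) = -96
  1·M_2 + 4·M_3 + 1·M_4 = 6(Δ_3 - Δ_2) = 72
Natural end conditions: M_0 = M_4 = 0.
Solving the tridiagonal system: M_0 = 0, M_1 = 453/28, M_2 = -243/7, M_3 = 747/28, M_4 = 0.
On [4, 5], with p_3(x) = a_3 + b_3·(x - 4) + c_3·(x - 4)² + d_3·(x - 4)³: c_3 = M_3/2 = 747/56, d_3 = (M_4 - M_3)/(6h_3) = -249/56, b_3 = Δ_3 - h_3(2M_3 + M_4)/6 = -81/28.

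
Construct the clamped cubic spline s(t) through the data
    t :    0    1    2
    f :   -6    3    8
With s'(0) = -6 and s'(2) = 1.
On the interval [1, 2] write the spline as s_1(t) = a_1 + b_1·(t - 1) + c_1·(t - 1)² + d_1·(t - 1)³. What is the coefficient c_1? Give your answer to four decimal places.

-9.5000

Put σ_i = s'' at the i-th knot. Here h = (1, 1) and Δ = (9, 5), so the interior equations h_(i-1)·σ_(i-1) + 2(h_(i-1)+h_i)·σ_i + h_i·σ_(i+1) = 6(Δ_i − Δ_(i-1)) read
  1·σ_0 + 4·σ_1 + 1·σ_2 = 6(Δ_1 - Δ_0) = -24
Clamped end conditions give two more equations: 2h_0·σ_0 + h_0·σ_1 = 6(Δ_0 - s'(0)) = 90 and h_1·σ_1 + 2h_1·σ_2 = 6(s'(2) - Δ_1) = -24.
Forward elimination and back-substitution give σ_0 = 109/2, σ_1 = -19, σ_2 = -5/2.
On [1, 2], with s_1(t) = a_1 + b_1·(t - 1) + c_1·(t - 1)² + d_1·(t - 1)³: c_1 = σ_1/2 = -19/2, d_1 = (σ_2 - σ_1)/(6h_1) = 11/4, b_1 = Δ_1 - h_1(2σ_1 + σ_2)/6 = 47/4.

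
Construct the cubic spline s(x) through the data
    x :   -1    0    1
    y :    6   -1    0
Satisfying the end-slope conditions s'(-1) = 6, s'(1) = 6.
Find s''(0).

Write σ_i for s''(x_i). With h_i = 1, 1 and divided differences Δ_i = -7, 1, the continuity of s' gives the tridiagonal system
  1·σ_0 + 4·σ_1 + 1·σ_2 = 6(Δ_1 - Δ_0) = 48
Clamped end conditions give two more equations: 2h_0·σ_0 + h_0·σ_1 = 6(Δ_0 - s'(-1)) = -78 and h_1·σ_1 + 2h_1·σ_2 = 6(s'(1) - Δ_1) = 30.
Hence σ_0 = -51, σ_1 = 24, σ_2 = 3.

24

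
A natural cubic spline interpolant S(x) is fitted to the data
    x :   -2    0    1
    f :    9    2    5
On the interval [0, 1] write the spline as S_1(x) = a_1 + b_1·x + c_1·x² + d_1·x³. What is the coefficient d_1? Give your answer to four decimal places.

Let m_i = S''(x_i). Step sizes h_i = 2, 1; slopes of the chords Δ_i = (y_(i+1) - y_i)/h_i = -7/2, 3.
  2·m_0 + 6·m_1 + 1·m_2 = 6(Δ_1 - Δ_0) = 39
Natural end conditions: m_0 = m_2 = 0.
Solving the tridiagonal system: m_0 = 0, m_1 = 13/2, m_2 = 0.
On [0, 1], with S_1(x) = a_1 + b_1·x + c_1·x² + d_1·x³: c_1 = m_1/2 = 13/4, d_1 = (m_2 - m_1)/(6h_1) = -13/12, b_1 = Δ_1 - h_1(2m_1 + m_2)/6 = 5/6.

-1.0833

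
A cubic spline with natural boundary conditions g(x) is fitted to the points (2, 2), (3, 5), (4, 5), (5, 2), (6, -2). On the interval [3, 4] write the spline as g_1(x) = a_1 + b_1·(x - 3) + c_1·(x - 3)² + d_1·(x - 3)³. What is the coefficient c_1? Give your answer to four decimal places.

-1.8214

Write M_i for g''(x_i). With h_i = 1, 1, 1, 1 and divided differences Δ_i = 3, 0, -3, -4, the continuity of g' gives the tridiagonal system
  1·M_0 + 4·M_1 + 1·M_2 = 6(Δ_1 - Δ_0) = -18
  1·M_1 + 4·M_2 + 1·M_3 = 6(Δ_2 - Δ_1) = -18
  1·M_2 + 4·M_3 + 1·M_4 = 6(Δ_3 - Δ_2) = -6
Natural end conditions: M_0 = M_4 = 0.
Solving the tridiagonal system: M_0 = 0, M_1 = -51/14, M_2 = -24/7, M_3 = -9/14, M_4 = 0.
On [3, 4], with g_1(x) = a_1 + b_1·(x - 3) + c_1·(x - 3)² + d_1·(x - 3)³: c_1 = M_1/2 = -51/28, d_1 = (M_2 - M_1)/(6h_1) = 1/28, b_1 = Δ_1 - h_1(2M_1 + M_2)/6 = 25/14.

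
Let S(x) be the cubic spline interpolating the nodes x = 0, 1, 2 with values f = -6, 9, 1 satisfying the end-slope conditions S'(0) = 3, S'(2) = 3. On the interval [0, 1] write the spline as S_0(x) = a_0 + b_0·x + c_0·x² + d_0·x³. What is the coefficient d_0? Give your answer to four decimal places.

-23.2500

With M_i denoting the second derivative at x_i, h_i = 1, 1, and Δ_i = (y_(i+1) − y_i)/h_i = 15, -8:
  1·M_0 + 4·M_1 + 1·M_2 = 6(Δ_1 - Δ_0) = -138
Clamped end conditions give two more equations: 2h_0·M_0 + h_0·M_1 = 6(Δ_0 - S'(0)) = 72 and h_1·M_1 + 2h_1·M_2 = 6(S'(2) - Δ_1) = 66.
Solving the tridiagonal system: M_0 = 141/2, M_1 = -69, M_2 = 135/2.
On [0, 1], with S_0(x) = a_0 + b_0·x + c_0·x² + d_0·x³: c_0 = M_0/2 = 141/4, d_0 = (M_1 - M_0)/(6h_0) = -93/4, b_0 = Δ_0 - h_0(2M_0 + M_1)/6 = 3.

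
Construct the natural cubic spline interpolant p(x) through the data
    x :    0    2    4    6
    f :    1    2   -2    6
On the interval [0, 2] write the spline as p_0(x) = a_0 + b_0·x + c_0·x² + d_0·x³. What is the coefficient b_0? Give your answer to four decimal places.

Put M_i = p'' at the i-th knot. Here h = (2, 2, 2) and Δ = (1/2, -2, 4), so the interior equations h_(i-1)·M_(i-1) + 2(h_(i-1)+h_i)·M_i + h_i·M_(i+1) = 6(Δ_i − Δ_(i-1)) read
  2·M_0 + 8·M_1 + 2·M_2 = 6(Δ_1 - Δ_0) = -15
  2·M_1 + 8·M_2 + 2·M_3 = 6(Δ_2 - Δ_1) = 36
Natural end conditions: M_0 = M_3 = 0.
Hence M_0 = 0, M_1 = -16/5, M_2 = 53/10, M_3 = 0.
On [0, 2], with p_0(x) = a_0 + b_0·x + c_0·x² + d_0·x³: c_0 = M_0/2 = 0, d_0 = (M_1 - M_0)/(6h_0) = -4/15, b_0 = Δ_0 - h_0(2M_0 + M_1)/6 = 47/30.

1.5667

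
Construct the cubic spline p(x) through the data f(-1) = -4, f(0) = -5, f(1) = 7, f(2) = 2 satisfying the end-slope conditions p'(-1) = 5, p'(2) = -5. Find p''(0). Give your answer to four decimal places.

38.9333

Put M_i = p'' at the i-th knot. Here h = (1, 1, 1) and Δ = (-1, 12, -5), so the interior equations h_(i-1)·M_(i-1) + 2(h_(i-1)+h_i)·M_i + h_i·M_(i+1) = 6(Δ_i − Δ_(i-1)) read
  1·M_0 + 4·M_1 + 1·M_2 = 6(Δ_1 - Δ_0) = 78
  1·M_1 + 4·M_2 + 1·M_3 = 6(Δ_2 - Δ_1) = -102
Clamped end conditions give two more equations: 2h_0·M_0 + h_0·M_1 = 6(Δ_0 - p'(-1)) = -36 and h_2·M_2 + 2h_2·M_3 = 6(p'(2) - Δ_2) = 0.
Forward elimination and back-substitution give M_0 = -562/15, M_1 = 584/15, M_2 = -604/15, M_3 = 302/15.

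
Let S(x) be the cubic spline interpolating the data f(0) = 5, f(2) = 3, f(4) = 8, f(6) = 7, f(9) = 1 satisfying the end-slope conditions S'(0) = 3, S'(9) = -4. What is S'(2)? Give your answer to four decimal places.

-0.0942

With M_i denoting the second derivative at x_i, h_i = 2, 2, 2, 3, and Δ_i = (y_(i+1) − y_i)/h_i = -1, 5/2, -1/2, -2:
  2·M_0 + 8·M_1 + 2·M_2 = 6(Δ_1 - Δ_0) = 21
  2·M_1 + 8·M_2 + 2·M_3 = 6(Δ_2 - Δ_1) = -18
  2·M_2 + 10·M_3 + 3·M_4 = 6(Δ_3 - Δ_2) = -9
Clamped end conditions give two more equations: 2h_0·M_0 + h_0·M_1 = 6(Δ_0 - S'(0)) = -24 and h_3·M_3 + 2h_3·M_4 = 6(S'(9) - Δ_3) = -12.
Forward elimination and back-substitution give M_0 = -1229/138, M_1 = 401/69, M_2 = -265/69, M_3 = 38/69, M_4 = -157/69.
On [2, 4], S'(x) = b_1 + 2c_1·(x - 2) + 3d_1·(x - 2)² with b_1 = Δ_1 - h_1(2M_1 + M_2)/6 = -13/138, c_1 = M_1/2 = 401/138, d_1 = (M_2 - M_1)/(6h_1) = -37/46. So S'(2) = -13/138.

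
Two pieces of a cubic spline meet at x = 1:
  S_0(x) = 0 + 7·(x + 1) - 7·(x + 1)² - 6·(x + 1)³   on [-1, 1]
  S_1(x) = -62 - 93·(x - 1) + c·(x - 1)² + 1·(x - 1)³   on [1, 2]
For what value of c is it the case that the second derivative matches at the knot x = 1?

S_0''(x) = -14 - 36·(x + 1), so S_0''(1) = -86. On the right, S_1''(1) = 2c, so c = -43.

-43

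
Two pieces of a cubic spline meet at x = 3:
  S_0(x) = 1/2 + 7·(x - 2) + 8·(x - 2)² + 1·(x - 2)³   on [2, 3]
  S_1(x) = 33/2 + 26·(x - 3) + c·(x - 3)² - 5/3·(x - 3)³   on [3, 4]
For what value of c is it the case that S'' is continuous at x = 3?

S_0''(x) = 16 + 6·(x - 2), so S_0''(3) = 22. On the right, S_1''(3) = 2c, so c = 11.

11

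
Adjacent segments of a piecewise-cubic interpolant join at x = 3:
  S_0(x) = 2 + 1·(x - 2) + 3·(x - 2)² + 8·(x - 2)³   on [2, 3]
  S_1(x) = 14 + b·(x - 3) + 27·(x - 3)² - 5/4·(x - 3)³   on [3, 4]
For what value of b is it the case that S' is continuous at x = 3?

S_0'(x) = 1 + 6·(x - 2) + 24·(x - 2)², so S_0'(3) = 31. On the right, S_1'(3) = b, so b = 31.

31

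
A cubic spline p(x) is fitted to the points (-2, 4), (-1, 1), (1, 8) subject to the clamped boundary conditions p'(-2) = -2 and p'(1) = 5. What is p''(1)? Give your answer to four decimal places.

Write m_i for p''(x_i). With h_i = 1, 2 and divided differences Δ_i = -3, 7/2, the continuity of p' gives the tridiagonal system
  1·m_0 + 6·m_1 + 2·m_2 = 6(Δ_1 - Δ_0) = 39
Clamped end conditions give two more equations: 2h_0·m_0 + h_0·m_1 = 6(Δ_0 - p'(-2)) = -6 and h_1·m_1 + 2h_1·m_2 = 6(p'(1) - Δ_1) = 9.
Forward elimination and back-substitution give m_0 = -43/6, m_1 = 25/3, m_2 = -23/12.

-1.9167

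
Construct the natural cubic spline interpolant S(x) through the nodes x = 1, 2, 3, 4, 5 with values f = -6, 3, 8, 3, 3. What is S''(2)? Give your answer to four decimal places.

-1.6071

With σ_i denoting the second derivative at x_i, h_i = 1, 1, 1, 1, and Δ_i = (y_(i+1) − y_i)/h_i = 9, 5, -5, 0:
  1·σ_0 + 4·σ_1 + 1·σ_2 = 6(Δ_1 - Δ_0) = -24
  1·σ_1 + 4·σ_2 + 1·σ_3 = 6(Δ_2 - Δ_1) = -60
  1·σ_2 + 4·σ_3 + 1·σ_4 = 6(Δ_3 - Δ_2) = 30
Natural end conditions: σ_0 = σ_4 = 0.
Forward elimination and back-substitution give σ_0 = 0, σ_1 = -45/28, σ_2 = -123/7, σ_3 = 333/28, σ_4 = 0.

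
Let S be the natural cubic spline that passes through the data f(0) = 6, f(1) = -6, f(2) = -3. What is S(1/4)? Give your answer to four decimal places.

2.1211

With M_i denoting the second derivative at x_i, h_i = 1, 1, and Δ_i = (y_(i+1) − y_i)/h_i = -12, 3:
  1·M_0 + 4·M_1 + 1·M_2 = 6(Δ_1 - Δ_0) = 90
Natural end conditions: M_0 = M_2 = 0.
Hence M_0 = 0, M_1 = 45/2, M_2 = 0.
On [0, 1], S(x) = 6 - 63/4·x + 0·x² + 15/4·x³.
With x = 1/4: S(1/4) = 543/256.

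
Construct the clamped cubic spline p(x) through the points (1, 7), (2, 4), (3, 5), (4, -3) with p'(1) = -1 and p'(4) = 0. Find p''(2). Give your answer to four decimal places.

16.2667

Let M_i = p''(x_i). Step sizes h_i = 1, 1, 1; slopes of the chords Δ_i = (y_(i+1) - y_i)/h_i = -3, 1, -8.
  1·M_0 + 4·M_1 + 1·M_2 = 6(Δ_1 - Δ_0) = 24
  1·M_1 + 4·M_2 + 1·M_3 = 6(Δ_2 - Δ_1) = -54
Clamped end conditions give two more equations: 2h_0·M_0 + h_0·M_1 = 6(Δ_0 - p'(1)) = -12 and h_2·M_2 + 2h_2·M_3 = 6(p'(4) - Δ_2) = 48.
Solving: M_0 = -212/15, M_1 = 244/15, M_2 = -404/15, M_3 = 562/15.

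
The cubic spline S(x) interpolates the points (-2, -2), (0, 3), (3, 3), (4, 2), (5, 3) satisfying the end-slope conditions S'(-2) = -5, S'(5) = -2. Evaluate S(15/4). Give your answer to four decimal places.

Write M_i for S''(x_i). With h_i = 2, 3, 1, 1 and divided differences Δ_i = 5/2, 0, -1, 1, the continuity of S' gives the tridiagonal system
  2·M_0 + 10·M_1 + 3·M_2 = 6(Δ_1 - Δ_0) = -15
  3·M_1 + 8·M_2 + 1·M_3 = 6(Δ_2 - Δ_1) = -6
  1·M_2 + 4·M_3 + 1·M_4 = 6(Δ_3 - Δ_2) = 12
Clamped end conditions give two more equations: 2h_0·M_0 + h_0·M_1 = 6(Δ_0 - S'(-2)) = 45 and h_3·M_3 + 2h_3·M_4 = 6(S'(5) - Δ_3) = -18.
Forward elimination and back-substitution give M_0 = 2509/188, M_1 = -197/47, M_2 = 7/94, M_3 = 281/47, M_4 = -1127/94.
On [3, 4], S(x) = 3 - 95/47·(x - 3) + 7/188·(x - 3)² + 185/188·(x - 3)³.
With (x - 3) = 3/4: S(15/4) = 23103/12032.

1.9201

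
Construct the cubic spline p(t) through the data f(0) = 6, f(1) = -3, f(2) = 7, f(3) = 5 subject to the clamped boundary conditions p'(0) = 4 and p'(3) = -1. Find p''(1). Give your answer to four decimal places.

54.2667

Write M_i for p''(x_i). With h_i = 1, 1, 1 and divided differences Δ_i = -9, 10, -2, the continuity of p' gives the tridiagonal system
  1·M_0 + 4·M_1 + 1·M_2 = 6(Δ_1 - Δ_0) = 114
  1·M_1 + 4·M_2 + 1·M_3 = 6(Δ_2 - Δ_1) = -72
Clamped end conditions give two more equations: 2h_0·M_0 + h_0·M_1 = 6(Δ_0 - p'(0)) = -78 and h_2·M_2 + 2h_2·M_3 = 6(p'(3) - Δ_2) = 6.
Solving the tridiagonal system: M_0 = -992/15, M_1 = 814/15, M_2 = -554/15, M_3 = 322/15.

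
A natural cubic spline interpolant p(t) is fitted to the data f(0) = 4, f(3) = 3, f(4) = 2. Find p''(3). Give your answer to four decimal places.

Let m_i = p''(x_i). Step sizes h_i = 3, 1; slopes of the chords Δ_i = (y_(i+1) - y_i)/h_i = -1/3, -1.
  3·m_0 + 8·m_1 + 1·m_2 = 6(Δ_1 - Δ_0) = -4
Natural end conditions: m_0 = m_2 = 0.
Hence m_0 = 0, m_1 = -1/2, m_2 = 0.

-0.5000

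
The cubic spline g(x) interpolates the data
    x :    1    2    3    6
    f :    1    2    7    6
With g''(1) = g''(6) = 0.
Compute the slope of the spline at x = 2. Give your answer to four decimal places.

Let M_i = g''(x_i). Step sizes h_i = 1, 1, 3; slopes of the chords Δ_i = (y_(i+1) - y_i)/h_i = 1, 5, -1/3.
  1·M_0 + 4·M_1 + 1·M_2 = 6(Δ_1 - Δ_0) = 24
  1·M_1 + 8·M_2 + 3·M_3 = 6(Δ_2 - Δ_1) = -32
Natural end conditions: M_0 = M_3 = 0.
Solving the tridiagonal system: M_0 = 0, M_1 = 224/31, M_2 = -152/31, M_3 = 0.
On [2, 3], g'(x) = b_1 + 2c_1·(x - 2) + 3d_1·(x - 2)² with b_1 = Δ_1 - h_1(2M_1 + M_2)/6 = 317/93, c_1 = M_1/2 = 112/31, d_1 = (M_2 - M_1)/(6h_1) = -188/93. So g'(2) = 317/93.

3.4086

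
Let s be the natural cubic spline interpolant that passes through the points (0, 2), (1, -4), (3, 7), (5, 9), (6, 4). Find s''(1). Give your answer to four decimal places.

13.4000

Put M_i = s'' at the i-th knot. Here h = (1, 2, 2, 1) and Δ = (-6, 11/2, 1, -5), so the interior equations h_(i-1)·M_(i-1) + 2(h_(i-1)+h_i)·M_i + h_i·M_(i+1) = 6(Δ_i − Δ_(i-1)) read
  1·M_0 + 6·M_1 + 2·M_2 = 6(Δ_1 - Δ_0) = 69
  2·M_1 + 8·M_2 + 2·M_3 = 6(Δ_2 - Δ_1) = -27
  2·M_2 + 6·M_3 + 1·M_4 = 6(Δ_3 - Δ_2) = -36
Natural end conditions: M_0 = M_4 = 0.
Solving: M_0 = 0, M_1 = 67/5, M_2 = -57/10, M_3 = -41/10, M_4 = 0.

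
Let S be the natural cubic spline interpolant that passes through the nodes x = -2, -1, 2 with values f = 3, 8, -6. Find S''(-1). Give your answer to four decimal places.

-7.2500

Write σ_i for S''(x_i). With h_i = 1, 3 and divided differences Δ_i = 5, -14/3, the continuity of S' gives the tridiagonal system
  1·σ_0 + 8·σ_1 + 3·σ_2 = 6(Δ_1 - Δ_0) = -58
Natural end conditions: σ_0 = σ_2 = 0.
Solving the tridiagonal system: σ_0 = 0, σ_1 = -29/4, σ_2 = 0.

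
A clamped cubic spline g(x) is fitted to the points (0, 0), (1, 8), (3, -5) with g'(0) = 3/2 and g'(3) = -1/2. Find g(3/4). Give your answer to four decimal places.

6.2109

Let M_i = g''(x_i). Step sizes h_i = 1, 2; slopes of the chords Δ_i = (y_(i+1) - y_i)/h_i = 8, -13/2.
  1·M_0 + 6·M_1 + 2·M_2 = 6(Δ_1 - Δ_0) = -87
Clamped end conditions give two more equations: 2h_0·M_0 + h_0·M_1 = 6(Δ_0 - g'(0)) = 39 and h_1·M_1 + 2h_1·M_2 = 6(g'(3) - Δ_1) = 36.
Hence M_0 = 100/3, M_1 = -83/3, M_2 = 137/6.
On [0, 1], g(x) = 0 + 3/2·x + 50/3·x² - 61/6·x³.
With x = 3/4: g(3/4) = 795/128.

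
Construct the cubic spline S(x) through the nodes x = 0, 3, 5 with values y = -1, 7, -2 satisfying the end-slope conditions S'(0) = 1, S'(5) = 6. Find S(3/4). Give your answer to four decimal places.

Write M_i for S''(x_i). With h_i = 3, 2 and divided differences Δ_i = 8/3, -9/2, the continuity of S' gives the tridiagonal system
  3·M_0 + 10·M_1 + 2·M_2 = 6(Δ_1 - Δ_0) = -43
Clamped end conditions give two more equations: 2h_0·M_0 + h_0·M_1 = 6(Δ_0 - S'(0)) = 10 and h_1·M_1 + 2h_1·M_2 = 6(S'(5) - Δ_1) = 63.
Forward elimination and back-substitution give M_0 = 209/30, M_1 = -53/5, M_2 = 421/20.
On [0, 3], S(x) = -1 + 1·x + 209/60·x² - 527/540·x³.
With x = 3/4: S(3/4) = 1661/1280.

1.2977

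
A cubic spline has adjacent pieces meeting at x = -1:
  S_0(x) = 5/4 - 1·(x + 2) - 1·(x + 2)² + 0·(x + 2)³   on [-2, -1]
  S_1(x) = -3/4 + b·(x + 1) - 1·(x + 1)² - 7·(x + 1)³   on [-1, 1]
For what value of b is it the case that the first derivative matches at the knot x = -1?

S_0'(x) = -1 - 2·(x + 2) + 0·(x + 2)², so S_0'(-1) = -3. On the right, S_1'(-1) = b, so b = -3.

-3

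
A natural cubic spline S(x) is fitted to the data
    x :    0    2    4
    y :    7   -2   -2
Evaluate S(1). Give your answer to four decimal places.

1.6563

Let M_i = S''(x_i). Step sizes h_i = 2, 2; slopes of the chords Δ_i = (y_(i+1) - y_i)/h_i = -9/2, 0.
  2·M_0 + 8·M_1 + 2·M_2 = 6(Δ_1 - Δ_0) = 27
Natural end conditions: M_0 = M_2 = 0.
Solving: M_0 = 0, M_1 = 27/8, M_2 = 0.
On [0, 2], S(x) = 7 - 45/8·x + 0·x² + 9/32·x³.
With x = 1: S(1) = 53/32.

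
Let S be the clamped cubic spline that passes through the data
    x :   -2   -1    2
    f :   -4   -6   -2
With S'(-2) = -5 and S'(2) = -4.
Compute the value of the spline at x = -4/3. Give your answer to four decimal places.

-5.9444

With m_i denoting the second derivative at x_i, h_i = 1, 3, and Δ_i = (y_(i+1) − y_i)/h_i = -2, 4/3:
  1·m_0 + 8·m_1 + 3·m_2 = 6(Δ_1 - Δ_0) = 20
Clamped end conditions give two more equations: 2h_0·m_0 + h_0·m_1 = 6(Δ_0 - S'(-2)) = 18 and h_1·m_1 + 2h_1·m_2 = 6(S'(2) - Δ_1) = -32.
Hence m_0 = 27/4, m_1 = 9/2, m_2 = -91/12.
On [-2, -1], S(x) = -4 - 5·(x + 2) + 27/8·(x + 2)² - 3/8·(x + 2)³.
With (x + 2) = 2/3: S(-4/3) = -107/18.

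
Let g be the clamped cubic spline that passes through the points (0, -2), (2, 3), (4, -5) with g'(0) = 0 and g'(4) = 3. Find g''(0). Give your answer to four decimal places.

With σ_i denoting the second derivative at x_i, h_i = 2, 2, and Δ_i = (y_(i+1) − y_i)/h_i = 5/2, -4:
  2·σ_0 + 8·σ_1 + 2·σ_2 = 6(Δ_1 - Δ_0) = -39
Clamped end conditions give two more equations: 2h_0·σ_0 + h_0·σ_1 = 6(Δ_0 - g'(0)) = 15 and h_1·σ_1 + 2h_1·σ_2 = 6(g'(4) - Δ_1) = 42.
Solving: σ_0 = 75/8, σ_1 = -45/4, σ_2 = 129/8.

9.3750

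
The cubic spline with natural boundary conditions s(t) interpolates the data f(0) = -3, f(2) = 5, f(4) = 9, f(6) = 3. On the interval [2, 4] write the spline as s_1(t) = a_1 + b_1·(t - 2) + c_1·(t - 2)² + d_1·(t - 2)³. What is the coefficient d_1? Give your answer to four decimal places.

-0.2500

With M_i denoting the second derivative at x_i, h_i = 2, 2, 2, and Δ_i = (y_(i+1) − y_i)/h_i = 4, 2, -3:
  2·M_0 + 8·M_1 + 2·M_2 = 6(Δ_1 - Δ_0) = -12
  2·M_1 + 8·M_2 + 2·M_3 = 6(Δ_2 - Δ_1) = -30
Natural end conditions: M_0 = M_3 = 0.
Solving: M_0 = 0, M_1 = -3/5, M_2 = -18/5, M_3 = 0.
On [2, 4], with s_1(t) = a_1 + b_1·(t - 2) + c_1·(t - 2)² + d_1·(t - 2)³: c_1 = M_1/2 = -3/10, d_1 = (M_2 - M_1)/(6h_1) = -1/4, b_1 = Δ_1 - h_1(2M_1 + M_2)/6 = 18/5.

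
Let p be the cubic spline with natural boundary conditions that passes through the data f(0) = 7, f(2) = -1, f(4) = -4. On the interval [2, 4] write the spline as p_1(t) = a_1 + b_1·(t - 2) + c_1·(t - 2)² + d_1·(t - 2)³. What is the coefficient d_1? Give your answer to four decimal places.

-0.1563

Write M_i for p''(x_i). With h_i = 2, 2 and divided differences Δ_i = -4, -3/2, the continuity of p' gives the tridiagonal system
  2·M_0 + 8·M_1 + 2·M_2 = 6(Δ_1 - Δ_0) = 15
Natural end conditions: M_0 = M_2 = 0.
Solving: M_0 = 0, M_1 = 15/8, M_2 = 0.
On [2, 4], with p_1(t) = a_1 + b_1·(t - 2) + c_1·(t - 2)² + d_1·(t - 2)³: c_1 = M_1/2 = 15/16, d_1 = (M_2 - M_1)/(6h_1) = -5/32, b_1 = Δ_1 - h_1(2M_1 + M_2)/6 = -11/4.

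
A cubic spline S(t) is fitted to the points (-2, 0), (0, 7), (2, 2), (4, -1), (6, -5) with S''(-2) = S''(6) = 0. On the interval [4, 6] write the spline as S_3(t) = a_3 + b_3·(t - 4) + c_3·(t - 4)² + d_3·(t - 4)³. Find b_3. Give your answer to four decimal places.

-1.3750

Let M_i = S''(x_i). Step sizes h_i = 2, 2, 2, 2; slopes of the chords Δ_i = (y_(i+1) - y_i)/h_i = 7/2, -5/2, -3/2, -2.
  2·M_0 + 8·M_1 + 2·M_2 = 6(Δ_1 - Δ_0) = -36
  2·M_1 + 8·M_2 + 2·M_3 = 6(Δ_2 - Δ_1) = 6
  2·M_2 + 8·M_3 + 2·M_4 = 6(Δ_3 - Δ_2) = -3
Natural end conditions: M_0 = M_4 = 0.
Forward elimination and back-substitution give M_0 = 0, M_1 = -81/16, M_2 = 9/4, M_3 = -15/16, M_4 = 0.
On [4, 6], with S_3(t) = a_3 + b_3·(t - 4) + c_3·(t - 4)² + d_3·(t - 4)³: c_3 = M_3/2 = -15/32, d_3 = (M_4 - M_3)/(6h_3) = 5/64, b_3 = Δ_3 - h_3(2M_3 + M_4)/6 = -11/8.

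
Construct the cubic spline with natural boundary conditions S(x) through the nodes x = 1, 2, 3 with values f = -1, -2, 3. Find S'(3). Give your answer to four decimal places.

6.5000

Let M_i = S''(x_i). Step sizes h_i = 1, 1; slopes of the chords Δ_i = (y_(i+1) - y_i)/h_i = -1, 5.
  1·M_0 + 4·M_1 + 1·M_2 = 6(Δ_1 - Δ_0) = 36
Natural end conditions: M_0 = M_2 = 0.
Forward elimination and back-substitution give M_0 = 0, M_1 = 9, M_2 = 0.
On [2, 3], S'(x) = b_1 + 2c_1·(x - 2) + 3d_1·(x - 2)² with b_1 = Δ_1 - h_1(2M_1 + M_2)/6 = 2, c_1 = M_1/2 = 9/2, d_1 = (M_2 - M_1)/(6h_1) = -3/2. So S'(3) = 13/2.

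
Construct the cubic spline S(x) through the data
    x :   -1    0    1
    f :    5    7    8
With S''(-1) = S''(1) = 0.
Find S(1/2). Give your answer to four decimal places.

7.5938

Write M_i for S''(x_i). With h_i = 1, 1 and divided differences Δ_i = 2, 1, the continuity of S' gives the tridiagonal system
  1·M_0 + 4·M_1 + 1·M_2 = 6(Δ_1 - Δ_0) = -6
Natural end conditions: M_0 = M_2 = 0.
Solving: M_0 = 0, M_1 = -3/2, M_2 = 0.
On [0, 1], S(x) = 7 + 3/2·x - 3/4·x² + 1/4·x³.
With x = 1/2: S(1/2) = 243/32.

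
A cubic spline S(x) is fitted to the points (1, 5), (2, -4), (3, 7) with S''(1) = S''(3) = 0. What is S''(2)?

30

Write M_i for S''(x_i). With h_i = 1, 1 and divided differences Δ_i = -9, 11, the continuity of S' gives the tridiagonal system
  1·M_0 + 4·M_1 + 1·M_2 = 6(Δ_1 - Δ_0) = 120
Natural end conditions: M_0 = M_2 = 0.
Forward elimination and back-substitution give M_0 = 0, M_1 = 30, M_2 = 0.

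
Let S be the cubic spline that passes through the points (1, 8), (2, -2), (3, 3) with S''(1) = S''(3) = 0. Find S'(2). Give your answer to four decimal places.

Write M_i for S''(x_i). With h_i = 1, 1 and divided differences Δ_i = -10, 5, the continuity of S' gives the tridiagonal system
  1·M_0 + 4·M_1 + 1·M_2 = 6(Δ_1 - Δ_0) = 90
Natural end conditions: M_0 = M_2 = 0.
Solving: M_0 = 0, M_1 = 45/2, M_2 = 0.
On [2, 3], S'(x) = b_1 + 2c_1·(x - 2) + 3d_1·(x - 2)² with b_1 = Δ_1 - h_1(2M_1 + M_2)/6 = -5/2, c_1 = M_1/2 = 45/4, d_1 = (M_2 - M_1)/(6h_1) = -15/4. So S'(2) = -5/2.

-2.5000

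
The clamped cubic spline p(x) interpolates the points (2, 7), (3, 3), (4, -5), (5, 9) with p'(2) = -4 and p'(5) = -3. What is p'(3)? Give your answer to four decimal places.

-9.9333

Write m_i for p''(x_i). With h_i = 1, 1, 1 and divided differences Δ_i = -4, -8, 14, the continuity of p' gives the tridiagonal system
  1·m_0 + 4·m_1 + 1·m_2 = 6(Δ_1 - Δ_0) = -24
  1·m_1 + 4·m_2 + 1·m_3 = 6(Δ_2 - Δ_1) = 132
Clamped end conditions give two more equations: 2h_0·m_0 + h_0·m_1 = 6(Δ_0 - p'(2)) = 0 and h_2·m_2 + 2h_2·m_3 = 6(p'(5) - Δ_2) = -102.
Solving: m_0 = 178/15, m_1 = -356/15, m_2 = 886/15, m_3 = -1208/15.
On [3, 4], p'(x) = b_1 + 2c_1·(x - 3) + 3d_1·(x - 3)² with b_1 = Δ_1 - h_1(2m_1 + m_2)/6 = -149/15, c_1 = m_1/2 = -178/15, d_1 = (m_2 - m_1)/(6h_1) = 69/5. So p'(3) = -149/15.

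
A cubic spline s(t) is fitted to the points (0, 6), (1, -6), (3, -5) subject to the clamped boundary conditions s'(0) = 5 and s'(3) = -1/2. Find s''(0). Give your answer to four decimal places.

-65.3333

Let M_i = s''(x_i). Step sizes h_i = 1, 2; slopes of the chords Δ_i = (y_(i+1) - y_i)/h_i = -12, 1/2.
  1·M_0 + 6·M_1 + 2·M_2 = 6(Δ_1 - Δ_0) = 75
Clamped end conditions give two more equations: 2h_0·M_0 + h_0·M_1 = 6(Δ_0 - s'(0)) = -102 and h_1·M_1 + 2h_1·M_2 = 6(s'(3) - Δ_1) = -6.
Forward elimination and back-substitution give M_0 = -196/3, M_1 = 86/3, M_2 = -95/6.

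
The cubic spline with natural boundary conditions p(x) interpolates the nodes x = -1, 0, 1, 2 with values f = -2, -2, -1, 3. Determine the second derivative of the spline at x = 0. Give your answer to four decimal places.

0.4000

With m_i denoting the second derivative at x_i, h_i = 1, 1, 1, and Δ_i = (y_(i+1) − y_i)/h_i = 0, 1, 4:
  1·m_0 + 4·m_1 + 1·m_2 = 6(Δ_1 - Δ_0) = 6
  1·m_1 + 4·m_2 + 1·m_3 = 6(Δ_2 - Δ_1) = 18
Natural end conditions: m_0 = m_3 = 0.
Forward elimination and back-substitution give m_0 = 0, m_1 = 2/5, m_2 = 22/5, m_3 = 0.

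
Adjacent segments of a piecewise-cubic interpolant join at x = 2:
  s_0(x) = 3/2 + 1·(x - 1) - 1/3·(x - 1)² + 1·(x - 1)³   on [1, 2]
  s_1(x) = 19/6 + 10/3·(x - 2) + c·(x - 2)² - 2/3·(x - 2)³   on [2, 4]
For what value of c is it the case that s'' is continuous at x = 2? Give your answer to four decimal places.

s_0''(x) = -2/3 + 6·(x - 1), so s_0''(2) = 16/3. On the right, s_1''(2) = 2c, so c = 8/3.

2.6667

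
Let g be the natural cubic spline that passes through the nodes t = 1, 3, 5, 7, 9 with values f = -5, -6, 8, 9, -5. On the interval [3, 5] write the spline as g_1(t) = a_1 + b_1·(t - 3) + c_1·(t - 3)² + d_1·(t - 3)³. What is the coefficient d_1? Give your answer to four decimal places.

Put m_i = g'' at the i-th knot. Here h = (2, 2, 2, 2) and Δ = (-1/2, 7, 1/2, -7), so the interior equations h_(i-1)·m_(i-1) + 2(h_(i-1)+h_i)·m_i + h_i·m_(i+1) = 6(Δ_i − Δ_(i-1)) read
  2·m_0 + 8·m_1 + 2·m_2 = 6(Δ_1 - Δ_0) = 45
  2·m_1 + 8·m_2 + 2·m_3 = 6(Δ_2 - Δ_1) = -39
  2·m_2 + 8·m_3 + 2·m_4 = 6(Δ_3 - Δ_2) = -45
Natural end conditions: m_0 = m_4 = 0.
Hence m_0 = 0, m_1 = 393/56, m_2 = -39/7, m_3 = -237/56, m_4 = 0.
On [3, 5], with g_1(t) = a_1 + b_1·(t - 3) + c_1·(t - 3)² + d_1·(t - 3)³: c_1 = m_1/2 = 393/112, d_1 = (m_2 - m_1)/(6h_1) = -235/224, b_1 = Δ_1 - h_1(2m_1 + m_2)/6 = 117/28.

-1.0491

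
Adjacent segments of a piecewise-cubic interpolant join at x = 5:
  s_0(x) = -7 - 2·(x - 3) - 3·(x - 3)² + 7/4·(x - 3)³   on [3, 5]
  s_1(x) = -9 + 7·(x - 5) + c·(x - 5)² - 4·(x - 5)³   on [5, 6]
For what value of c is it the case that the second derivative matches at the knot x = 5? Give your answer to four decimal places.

7.5000

s_0''(x) = -6 + 21/2·(x - 3), so s_0''(5) = 15. On the right, s_1''(5) = 2c, so c = 15/2.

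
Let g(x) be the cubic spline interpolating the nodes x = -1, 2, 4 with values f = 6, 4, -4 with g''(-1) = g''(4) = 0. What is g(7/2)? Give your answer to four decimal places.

Let σ_i = g''(x_i). Step sizes h_i = 3, 2; slopes of the chords Δ_i = (y_(i+1) - y_i)/h_i = -2/3, -4.
  3·σ_0 + 10·σ_1 + 2·σ_2 = 6(Δ_1 - Δ_0) = -20
Natural end conditions: σ_0 = σ_2 = 0.
Forward elimination and back-substitution give σ_0 = 0, σ_1 = -2, σ_2 = 0.
On [2, 4], g(x) = 4 - 8/3·(x - 2) - 1·(x - 2)² + 1/6·(x - 2)³.
With (x - 2) = 3/2: g(7/2) = -27/16.

-1.6875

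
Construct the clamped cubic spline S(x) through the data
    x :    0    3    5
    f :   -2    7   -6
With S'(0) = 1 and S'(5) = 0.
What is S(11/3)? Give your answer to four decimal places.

Put m_i = S'' at the i-th knot. Here h = (3, 2) and Δ = (3, -13/2), so the interior equations h_(i-1)·m_(i-1) + 2(h_(i-1)+h_i)·m_i + h_i·m_(i+1) = 6(Δ_i − Δ_(i-1)) read
  3·m_0 + 10·m_1 + 2·m_2 = 6(Δ_1 - Δ_0) = -57
Clamped end conditions give two more equations: 2h_0·m_0 + h_0·m_1 = 6(Δ_0 - S'(0)) = 12 and h_1·m_1 + 2h_1·m_2 = 6(S'(5) - Δ_1) = 39.
Forward elimination and back-substitution give m_0 = 15/2, m_1 = -11, m_2 = 61/4.
On [3, 5], S(x) = 7 - 17/4·(x - 3) - 11/2·(x - 3)² + 35/16·(x - 3)³.
With (x - 3) = 2/3: S(11/3) = 64/27.

2.3704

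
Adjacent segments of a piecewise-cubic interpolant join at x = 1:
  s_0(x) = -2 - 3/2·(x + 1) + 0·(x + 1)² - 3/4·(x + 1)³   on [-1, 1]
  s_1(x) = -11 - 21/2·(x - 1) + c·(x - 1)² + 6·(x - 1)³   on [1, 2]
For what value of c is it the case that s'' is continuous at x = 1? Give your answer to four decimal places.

s_0''(x) = 0 - 9/2·(x + 1), so s_0''(1) = -9. On the right, s_1''(1) = 2c, so c = -9/2.

-4.5000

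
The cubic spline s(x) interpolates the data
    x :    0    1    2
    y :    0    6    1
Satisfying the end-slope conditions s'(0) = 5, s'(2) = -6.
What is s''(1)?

-22

Put M_i = s'' at the i-th knot. Here h = (1, 1) and Δ = (6, -5), so the interior equations h_(i-1)·M_(i-1) + 2(h_(i-1)+h_i)·M_i + h_i·M_(i+1) = 6(Δ_i − Δ_(i-1)) read
  1·M_0 + 4·M_1 + 1·M_2 = 6(Δ_1 - Δ_0) = -66
Clamped end conditions give two more equations: 2h_0·M_0 + h_0·M_1 = 6(Δ_0 - s'(0)) = 6 and h_1·M_1 + 2h_1·M_2 = 6(s'(2) - Δ_1) = -6.
Solving the tridiagonal system: M_0 = 14, M_1 = -22, M_2 = 8.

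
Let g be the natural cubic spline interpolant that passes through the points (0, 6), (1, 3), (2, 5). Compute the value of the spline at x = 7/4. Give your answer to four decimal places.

Let M_i = g''(x_i). Step sizes h_i = 1, 1; slopes of the chords Δ_i = (y_(i+1) - y_i)/h_i = -3, 2.
  1·M_0 + 4·M_1 + 1·M_2 = 6(Δ_1 - Δ_0) = 30
Natural end conditions: M_0 = M_2 = 0.
Forward elimination and back-substitution give M_0 = 0, M_1 = 15/2, M_2 = 0.
On [1, 2], g(x) = 3 - 1/2·(x - 1) + 15/4·(x - 1)² - 5/4·(x - 1)³.
With (x - 1) = 3/4: g(7/4) = 1077/256.

4.2070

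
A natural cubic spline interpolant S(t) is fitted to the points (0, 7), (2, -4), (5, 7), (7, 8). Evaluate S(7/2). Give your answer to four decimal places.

-0.0577

Write M_i for S''(x_i). With h_i = 2, 3, 2 and divided differences Δ_i = -11/2, 11/3, 1/2, the continuity of S' gives the tridiagonal system
  2·M_0 + 10·M_1 + 3·M_2 = 6(Δ_1 - Δ_0) = 55
  3·M_1 + 10·M_2 + 2·M_3 = 6(Δ_2 - Δ_1) = -19
Natural end conditions: M_0 = M_3 = 0.
Hence M_0 = 0, M_1 = 607/91, M_2 = -355/91, M_3 = 0.
On [2, 5], S(t) = -4 - 575/546·(t - 2) + 607/182·(t - 2)² - 37/63·(t - 2)³.
With (t - 2) = 3/2: S(7/2) = -3/52.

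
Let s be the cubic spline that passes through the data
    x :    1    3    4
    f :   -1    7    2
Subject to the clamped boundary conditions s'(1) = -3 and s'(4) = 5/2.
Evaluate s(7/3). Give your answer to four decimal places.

5.4691

Put σ_i = s'' at the i-th knot. Here h = (2, 1) and Δ = (4, -5), so the interior equations h_(i-1)·σ_(i-1) + 2(h_(i-1)+h_i)·σ_i + h_i·σ_(i+1) = 6(Δ_i − Δ_(i-1)) read
  2·σ_0 + 6·σ_1 + 1·σ_2 = 6(Δ_1 - Δ_0) = -54
Clamped end conditions give two more equations: 2h_0·σ_0 + h_0·σ_1 = 6(Δ_0 - s'(1)) = 42 and h_1·σ_1 + 2h_1·σ_2 = 6(s'(4) - Δ_1) = 45.
Solving the tridiagonal system: σ_0 = 64/3, σ_1 = -65/3, σ_2 = 100/3.
On [1, 3], s(x) = -1 - 3·(x - 1) + 32/3·(x - 1)² - 43/12·(x - 1)³.
With (x - 1) = 4/3: s(7/3) = 443/81.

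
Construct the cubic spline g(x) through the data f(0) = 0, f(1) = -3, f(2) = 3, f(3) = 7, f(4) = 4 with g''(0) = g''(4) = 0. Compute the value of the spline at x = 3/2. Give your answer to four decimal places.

-0.6429

Let m_i = g''(x_i). Step sizes h_i = 1, 1, 1, 1; slopes of the chords Δ_i = (y_(i+1) - y_i)/h_i = -3, 6, 4, -3.
  1·m_0 + 4·m_1 + 1·m_2 = 6(Δ_1 - Δ_0) = 54
  1·m_1 + 4·m_2 + 1·m_3 = 6(Δ_2 - Δ_1) = -12
  1·m_2 + 4·m_3 + 1·m_4 = 6(Δ_3 - Δ_2) = -42
Natural end conditions: m_0 = m_4 = 0.
Solving the tridiagonal system: m_0 = 0, m_1 = 102/7, m_2 = -30/7, m_3 = -66/7, m_4 = 0.
On [1, 2], g(x) = -3 + 13/7·(x - 1) + 51/7·(x - 1)² - 22/7·(x - 1)³.
With (x - 1) = 1/2: g(3/2) = -9/14.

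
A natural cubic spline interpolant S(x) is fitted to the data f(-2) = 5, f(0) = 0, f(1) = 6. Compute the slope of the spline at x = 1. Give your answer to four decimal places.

7.4167

Let M_i = S''(x_i). Step sizes h_i = 2, 1; slopes of the chords Δ_i = (y_(i+1) - y_i)/h_i = -5/2, 6.
  2·M_0 + 6·M_1 + 1·M_2 = 6(Δ_1 - Δ_0) = 51
Natural end conditions: M_0 = M_2 = 0.
Solving the tridiagonal system: M_0 = 0, M_1 = 17/2, M_2 = 0.
On [0, 1], S'(x) = b_1 + 2c_1·x + 3d_1·x² with b_1 = Δ_1 - h_1(2M_1 + M_2)/6 = 19/6, c_1 = M_1/2 = 17/4, d_1 = (M_2 - M_1)/(6h_1) = -17/12. So S'(1) = 89/12.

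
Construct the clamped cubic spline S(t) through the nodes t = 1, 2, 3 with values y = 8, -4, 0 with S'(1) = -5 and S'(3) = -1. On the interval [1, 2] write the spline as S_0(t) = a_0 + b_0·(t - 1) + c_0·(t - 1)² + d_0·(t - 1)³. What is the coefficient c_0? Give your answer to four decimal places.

-21.5000

With M_i denoting the second derivative at x_i, h_i = 1, 1, and Δ_i = (y_(i+1) − y_i)/h_i = -12, 4:
  1·M_0 + 4·M_1 + 1·M_2 = 6(Δ_1 - Δ_0) = 96
Clamped end conditions give two more equations: 2h_0·M_0 + h_0·M_1 = 6(Δ_0 - S'(1)) = -42 and h_1·M_1 + 2h_1·M_2 = 6(S'(3) - Δ_1) = -30.
Hence M_0 = -43, M_1 = 44, M_2 = -37.
On [1, 2], with S_0(t) = a_0 + b_0·(t - 1) + c_0·(t - 1)² + d_0·(t - 1)³: c_0 = M_0/2 = -43/2, d_0 = (M_1 - M_0)/(6h_0) = 29/2, b_0 = Δ_0 - h_0(2M_0 + M_1)/6 = -5.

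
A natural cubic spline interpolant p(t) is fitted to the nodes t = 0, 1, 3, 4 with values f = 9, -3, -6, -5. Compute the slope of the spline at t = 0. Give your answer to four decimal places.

Let M_i = p''(x_i). Step sizes h_i = 1, 2, 1; slopes of the chords Δ_i = (y_(i+1) - y_i)/h_i = -12, -3/2, 1.
  1·M_0 + 6·M_1 + 2·M_2 = 6(Δ_1 - Δ_0) = 63
  2·M_1 + 6·M_2 + 1·M_3 = 6(Δ_2 - Δ_1) = 15
Natural end conditions: M_0 = M_3 = 0.
Solving: M_0 = 0, M_1 = 87/8, M_2 = -9/8, M_3 = 0.
On [0, 1], p'(t) = b_0 + 2c_0·t + 3d_0·t² with b_0 = Δ_0 - h_0(2M_0 + M_1)/6 = -221/16, c_0 = M_0/2 = 0, d_0 = (M_1 - M_0)/(6h_0) = 29/16. So p'(0) = -221/16.

-13.8125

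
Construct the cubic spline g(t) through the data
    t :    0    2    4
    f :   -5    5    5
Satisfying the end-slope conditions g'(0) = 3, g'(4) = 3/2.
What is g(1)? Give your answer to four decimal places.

0.0938

Put σ_i = g'' at the i-th knot. Here h = (2, 2) and Δ = (5, 0), so the interior equations h_(i-1)·σ_(i-1) + 2(h_(i-1)+h_i)·σ_i + h_i·σ_(i+1) = 6(Δ_i − Δ_(i-1)) read
  2·σ_0 + 8·σ_1 + 2·σ_2 = 6(Δ_1 - Δ_0) = -30
Clamped end conditions give two more equations: 2h_0·σ_0 + h_0·σ_1 = 6(Δ_0 - g'(0)) = 12 and h_1·σ_1 + 2h_1·σ_2 = 6(g'(4) - Δ_1) = 9.
Solving: σ_0 = 51/8, σ_1 = -27/4, σ_2 = 45/8.
On [0, 2], g(t) = -5 + 3·t + 51/16·t² - 35/32·t³.
With t = 1: g(1) = 3/32.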